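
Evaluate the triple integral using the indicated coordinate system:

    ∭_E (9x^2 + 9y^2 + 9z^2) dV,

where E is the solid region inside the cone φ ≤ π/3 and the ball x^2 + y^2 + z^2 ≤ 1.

In spherical coordinates, x = ρ sin(φ) cos(θ), y = ρ sin(φ) sin(θ), z = ρ cos(φ), and dV = ρ^2 sin(φ) dρ dφ dθ.

The integrand becomes 9ρ^2, so

    ∭_E (9x^2 + 9y^2 + 9z^2) dV = ∫_{0}^{2π} ∫_{0}^{π/3} ∫_{0}^{1} (9ρ^2) · ρ^2 sin(φ) dρ dφ dθ.

Inner (ρ): 9sin(φ)/5.
Middle (φ): 9/10.
Outer (θ): 9π/5.

Therefore the triple integral equals 9π/5.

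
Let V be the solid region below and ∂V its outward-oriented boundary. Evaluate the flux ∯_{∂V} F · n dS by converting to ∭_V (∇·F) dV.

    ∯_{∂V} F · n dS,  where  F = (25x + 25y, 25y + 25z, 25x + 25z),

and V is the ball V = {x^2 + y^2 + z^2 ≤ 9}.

By the divergence theorem,

    ∯_{∂V} F · n dS = ∭_V (∇ · F) dV.

Compute the divergence:
    ∇ · F = ∂F_x/∂x + ∂F_y/∂y + ∂F_z/∂z = 25 + 25 + 25 = 75.

In spherical coordinates, x = ρ sin(φ) cos(θ), y = ρ sin(φ) sin(θ), z = ρ cos(φ), dV = ρ^2 sin(φ) dρ dφ dθ, with 0 ≤ ρ ≤ 3, 0 ≤ φ ≤ π, 0 ≤ θ ≤ 2π.

The integrand, after substitution and multiplying by the volume element, becomes (75) · ρ^2 sin(φ), so

    ∭_V (∇·F) dV = ∫_0^{2π} ∫_0^{π} ∫_0^{3} (75) · ρ^2 sin(φ) dρ dφ dθ.

Inner (ρ from 0 to 3): 675sin(φ).
Middle (φ from 0 to π): 1350.
Outer (θ from 0 to 2π): 2700π.

Therefore ∯_{∂V} F · n dS = 2700π.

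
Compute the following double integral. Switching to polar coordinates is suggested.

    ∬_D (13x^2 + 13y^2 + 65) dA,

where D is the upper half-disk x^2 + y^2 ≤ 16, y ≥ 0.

The region D is 0 ≤ r ≤ 4, 0 ≤ θ ≤ π in polar coordinates, where x = r cos(θ), y = r sin(θ), and dA = r dr dθ.

Under the substitution, the integrand becomes 13r^2 + 65, so

    ∬_D (13x^2 + 13y^2 + 65) dA = ∫_{0}^{π} ∫_{0}^{4} (13r^2 + 65) · r dr dθ.

Inner integral (in r): ∫_{0}^{4} (13r^2 + 65) · r dr = 1352.

Outer integral (in θ): ∫_{0}^{π} (1352) dθ = 1352π.

Therefore ∬_D (13x^2 + 13y^2 + 65) dA = 1352π.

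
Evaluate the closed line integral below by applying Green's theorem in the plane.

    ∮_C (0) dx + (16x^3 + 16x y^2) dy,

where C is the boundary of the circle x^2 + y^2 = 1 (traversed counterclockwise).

Green's theorem converts the closed line integral into a double integral over the enclosed region D:

    ∮_C P dx + Q dy = ∬_D (∂Q/∂x - ∂P/∂y) dA.

Here P = 0, Q = 16x^3 + 16x y^2, so

    ∂Q/∂x = 48x^2 + 16y^2,    ∂P/∂y = 0,
    ∂Q/∂x - ∂P/∂y = 48x^2 + 16y^2.

D is the region x^2 + y^2 ≤ 1. Evaluating the double integral:

In polar coordinates (x = r cos θ, y = r sin θ, dA = r dr dθ) the integrand becomes 16r^2(cos(2θ) + 2), so

    ∬_D (48x^2 + 16y^2) dA = ∫_0^{2π} ∫_0^{1} (16r^2(cos(2θ) + 2)) · r dr dθ.

Inner (r from 0 to 1): 4cos(2θ) + 8.
Outer (θ from 0 to 2π): 16π.

Therefore ∮_C P dx + Q dy = 16π.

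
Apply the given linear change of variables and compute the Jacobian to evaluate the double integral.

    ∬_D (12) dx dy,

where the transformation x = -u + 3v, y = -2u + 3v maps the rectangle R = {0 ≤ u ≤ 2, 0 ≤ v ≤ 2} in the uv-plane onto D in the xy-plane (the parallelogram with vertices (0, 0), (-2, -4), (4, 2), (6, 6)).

Compute the Jacobian determinant of (x, y) with respect to (u, v):

    ∂(x,y)/∂(u,v) = | -1  3 | = (-1)(3) - (3)(-2) = 3.
                   | -2  3 |

Its absolute value is |J| = 3 (the area scaling factor).

Substituting x = -u + 3v, y = -2u + 3v into the integrand,

    12 → 12,

so the integral becomes

    ∬_R (12) · |J| du dv = ∫_0^2 ∫_0^2 (36) dv du.

Inner (v): 72.
Outer (u): 144.

Therefore ∬_D (12) dx dy = 144.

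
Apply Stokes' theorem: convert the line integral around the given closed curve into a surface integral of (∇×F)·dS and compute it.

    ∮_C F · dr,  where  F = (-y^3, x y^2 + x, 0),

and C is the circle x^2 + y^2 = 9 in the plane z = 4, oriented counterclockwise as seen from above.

Let S be the flat disk x^2 + y^2 ≤ 9 in the plane z = 4, with upward unit normal n̂ = ẑ. By Stokes' theorem,

    ∮_C F · dr = ∬_S (∇ × F) · n̂ dS = ∬_D (curl F)_z dA,

where D is the disk x^2 + y^2 ≤ 9.

Compute the curl of F = (-y^3, x y^2 + x, 0):
    (∇ × F)_x = ∂F_z/∂y - ∂F_y/∂z = 0,
    (∇ × F)_y = ∂F_x/∂z - ∂F_z/∂x = 0,
    (∇ × F)_z = ∂F_y/∂x - ∂F_x/∂y = 4y^2 + 1.

On z = 4, (curl F)_z = 4y^2 + 1.

Convert to polar (x = r cos θ, y = r sin θ, dA = r dr dθ); the integrand becomes 4r^2sin(θ)^2 + 1, so

    ∬_D (curl F)_z dA = ∫_0^{2π} ∫_0^{3} (4r^2sin(θ)^2 + 1) · r dr dθ.

Inner (r from 0 to 3): 81sin(θ)^2 + 9/2.
Outer (θ from 0 to 2π): 90π.

Therefore ∮_C F · dr = 90π.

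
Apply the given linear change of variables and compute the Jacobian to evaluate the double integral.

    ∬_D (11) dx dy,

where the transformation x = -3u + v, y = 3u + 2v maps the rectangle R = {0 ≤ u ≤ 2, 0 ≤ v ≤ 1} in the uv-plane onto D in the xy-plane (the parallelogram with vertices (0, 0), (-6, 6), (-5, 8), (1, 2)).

Compute the Jacobian determinant of (x, y) with respect to (u, v):

    ∂(x,y)/∂(u,v) = | -3  1 | = (-3)(2) - (1)(3) = -9.
                   | 3  2 |

Its absolute value is |J| = 9 (the area scaling factor).

Substituting x = -3u + v, y = 3u + 2v into the integrand,

    11 → 11,

so the integral becomes

    ∬_R (11) · |J| du dv = ∫_0^2 ∫_0^1 (99) dv du.

Inner (v): 99.
Outer (u): 198.

Therefore ∬_D (11) dx dy = 198.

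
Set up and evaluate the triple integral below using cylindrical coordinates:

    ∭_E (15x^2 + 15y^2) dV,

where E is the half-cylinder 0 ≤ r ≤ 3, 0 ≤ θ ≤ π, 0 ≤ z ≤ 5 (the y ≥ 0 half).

In cylindrical coordinates, x = r cos(θ), y = r sin(θ), z = z, and dV = r dr dθ dz.

The integrand becomes 15r^2, so

    ∭_E (15x^2 + 15y^2) dV = ∫_{0}^{π} ∫_{0}^{3} ∫_{0}^{5} (15r^2) · r dz dr dθ.

Inner (z): 75r^3.
Middle (r from 0 to 3): 6075/4.
Outer (θ): 6075π/4.

Therefore the triple integral equals 6075π/4.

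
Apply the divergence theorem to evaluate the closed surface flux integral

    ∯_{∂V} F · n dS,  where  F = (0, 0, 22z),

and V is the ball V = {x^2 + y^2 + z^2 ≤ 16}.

By the divergence theorem,

    ∯_{∂V} F · n dS = ∭_V (∇ · F) dV.

Compute the divergence:
    ∇ · F = ∂F_x/∂x + ∂F_y/∂y + ∂F_z/∂z = 0 + 0 + 22 = 22.

In spherical coordinates, x = ρ sin(φ) cos(θ), y = ρ sin(φ) sin(θ), z = ρ cos(φ), dV = ρ^2 sin(φ) dρ dφ dθ, with 0 ≤ ρ ≤ 4, 0 ≤ φ ≤ π, 0 ≤ θ ≤ 2π.

The integrand, after substitution and multiplying by the volume element, becomes (22) · ρ^2 sin(φ), so

    ∭_V (∇·F) dV = ∫_0^{2π} ∫_0^{π} ∫_0^{4} (22) · ρ^2 sin(φ) dρ dφ dθ.

Inner (ρ from 0 to 4): 1408sin(φ)/3.
Middle (φ from 0 to π): 2816/3.
Outer (θ from 0 to 2π): 5632π/3.

Therefore ∯_{∂V} F · n dS = 5632π/3.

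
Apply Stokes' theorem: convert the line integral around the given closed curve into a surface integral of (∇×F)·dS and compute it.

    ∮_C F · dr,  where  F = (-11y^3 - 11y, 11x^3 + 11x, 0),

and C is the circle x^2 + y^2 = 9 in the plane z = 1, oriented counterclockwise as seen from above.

Let S be the flat disk x^2 + y^2 ≤ 9 in the plane z = 1, with upward unit normal n̂ = ẑ. By Stokes' theorem,

    ∮_C F · dr = ∬_S (∇ × F) · n̂ dS = ∬_D (curl F)_z dA,

where D is the disk x^2 + y^2 ≤ 9.

Compute the curl of F = (-11y^3 - 11y, 11x^3 + 11x, 0):
    (∇ × F)_x = ∂F_z/∂y - ∂F_y/∂z = 0,
    (∇ × F)_y = ∂F_x/∂z - ∂F_z/∂x = 0,
    (∇ × F)_z = ∂F_y/∂x - ∂F_x/∂y = 33x^2 + 33y^2 + 22.

On z = 1, (curl F)_z = 33x^2 + 33y^2 + 22.

Convert to polar (x = r cos θ, y = r sin θ, dA = r dr dθ); the integrand becomes 33r^2 + 22, so

    ∬_D (curl F)_z dA = ∫_0^{2π} ∫_0^{3} (33r^2 + 22) · r dr dθ.

Inner (r from 0 to 3): 3069/4.
Outer (θ from 0 to 2π): 3069π/2.

Therefore ∮_C F · dr = 3069π/2.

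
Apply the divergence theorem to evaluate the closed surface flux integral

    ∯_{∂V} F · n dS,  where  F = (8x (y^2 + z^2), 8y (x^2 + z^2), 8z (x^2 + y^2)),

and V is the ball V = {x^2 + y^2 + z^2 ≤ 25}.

By the divergence theorem,

    ∯_{∂V} F · n dS = ∭_V (∇ · F) dV.

Compute the divergence:
    ∇ · F = ∂F_x/∂x + ∂F_y/∂y + ∂F_z/∂z = 8y^2 + 8z^2 + 8x^2 + 8z^2 + 8x^2 + 8y^2 = 16x^2 + 16y^2 + 16z^2.

In spherical coordinates, x = ρ sin(φ) cos(θ), y = ρ sin(φ) sin(θ), z = ρ cos(φ), dV = ρ^2 sin(φ) dρ dφ dθ, with 0 ≤ ρ ≤ 5, 0 ≤ φ ≤ π, 0 ≤ θ ≤ 2π.

The integrand, after substitution and multiplying by the volume element, becomes (16ρ^2) · ρ^2 sin(φ), so

    ∭_V (∇·F) dV = ∫_0^{2π} ∫_0^{π} ∫_0^{5} (16ρ^2) · ρ^2 sin(φ) dρ dφ dθ.

Inner (ρ from 0 to 5): 10000sin(φ).
Middle (φ from 0 to π): 20000.
Outer (θ from 0 to 2π): 40000π.

Therefore ∯_{∂V} F · n dS = 40000π.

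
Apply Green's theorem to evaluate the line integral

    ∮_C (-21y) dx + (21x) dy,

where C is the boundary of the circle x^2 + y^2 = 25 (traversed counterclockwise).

Green's theorem converts the closed line integral into a double integral over the enclosed region D:

    ∮_C P dx + Q dy = ∬_D (∂Q/∂x - ∂P/∂y) dA.

Here P = -21y, Q = 21x, so

    ∂Q/∂x = 21,    ∂P/∂y = -21,
    ∂Q/∂x - ∂P/∂y = 42.

D is the region x^2 + y^2 ≤ 25. Evaluating the double integral:

In polar coordinates (x = r cos θ, y = r sin θ, dA = r dr dθ) the integrand becomes 42, so

    ∬_D (42) dA = ∫_0^{2π} ∫_0^{5} (42) · r dr dθ.

Inner (r from 0 to 5): 525.
Outer (θ from 0 to 2π): 1050π.

Therefore ∮_C P dx + Q dy = 1050π.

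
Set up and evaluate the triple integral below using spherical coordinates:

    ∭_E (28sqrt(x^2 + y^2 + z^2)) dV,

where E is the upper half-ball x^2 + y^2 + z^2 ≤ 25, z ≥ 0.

In spherical coordinates, x = ρ sin(φ) cos(θ), y = ρ sin(φ) sin(θ), z = ρ cos(φ), and dV = ρ^2 sin(φ) dρ dφ dθ.

The integrand becomes 28ρ, so

    ∭_E (28sqrt(x^2 + y^2 + z^2)) dV = ∫_{0}^{2π} ∫_{0}^{π/2} ∫_{0}^{5} (28ρ) · ρ^2 sin(φ) dρ dφ dθ.

Inner (ρ): 4375sin(φ).
Middle (φ): 4375.
Outer (θ): 8750π.

Therefore the triple integral equals 8750π.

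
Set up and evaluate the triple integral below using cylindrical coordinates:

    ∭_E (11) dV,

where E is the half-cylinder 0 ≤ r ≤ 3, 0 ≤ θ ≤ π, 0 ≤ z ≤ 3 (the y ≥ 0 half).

In cylindrical coordinates, x = r cos(θ), y = r sin(θ), z = z, and dV = r dr dθ dz.

The integrand becomes 11, so

    ∭_E (11) dV = ∫_{0}^{π} ∫_{0}^{3} ∫_{0}^{3} (11) · r dz dr dθ.

Inner (z): 33r.
Middle (r from 0 to 3): 297/2.
Outer (θ): 297π/2.

Therefore the triple integral equals 297π/2.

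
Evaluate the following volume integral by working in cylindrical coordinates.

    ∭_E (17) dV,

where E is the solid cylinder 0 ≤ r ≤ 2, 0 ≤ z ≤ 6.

In cylindrical coordinates, x = r cos(θ), y = r sin(θ), z = z, and dV = r dr dθ dz.

The integrand becomes 17, so

    ∭_E (17) dV = ∫_{0}^{2π} ∫_{0}^{2} ∫_{0}^{6} (17) · r dz dr dθ.

Inner (z): 102r.
Middle (r from 0 to 2): 204.
Outer (θ): 408π.

Therefore the triple integral equals 408π.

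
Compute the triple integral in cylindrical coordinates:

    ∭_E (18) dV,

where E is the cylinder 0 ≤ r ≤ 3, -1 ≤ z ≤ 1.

In cylindrical coordinates, x = r cos(θ), y = r sin(θ), z = z, and dV = r dr dθ dz.

The integrand becomes 18, so

    ∭_E (18) dV = ∫_{0}^{2π} ∫_{0}^{3} ∫_{-1}^{1} (18) · r dz dr dθ.

Inner (z): 36r.
Middle (r from 0 to 3): 162.
Outer (θ): 324π.

Therefore the triple integral equals 324π.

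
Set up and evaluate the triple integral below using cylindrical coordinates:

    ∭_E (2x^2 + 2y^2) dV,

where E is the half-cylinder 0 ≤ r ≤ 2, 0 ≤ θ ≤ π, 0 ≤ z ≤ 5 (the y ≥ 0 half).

In cylindrical coordinates, x = r cos(θ), y = r sin(θ), z = z, and dV = r dr dθ dz.

The integrand becomes 2r^2, so

    ∭_E (2x^2 + 2y^2) dV = ∫_{0}^{π} ∫_{0}^{2} ∫_{0}^{5} (2r^2) · r dz dr dθ.

Inner (z): 10r^3.
Middle (r from 0 to 2): 40.
Outer (θ): 40π.

Therefore the triple integral equals 40π.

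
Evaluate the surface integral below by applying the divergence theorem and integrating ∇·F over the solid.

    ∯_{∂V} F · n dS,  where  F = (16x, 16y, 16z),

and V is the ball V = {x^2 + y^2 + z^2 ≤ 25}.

By the divergence theorem,

    ∯_{∂V} F · n dS = ∭_V (∇ · F) dV.

Compute the divergence:
    ∇ · F = ∂F_x/∂x + ∂F_y/∂y + ∂F_z/∂z = 16 + 16 + 16 = 48.

In spherical coordinates, x = ρ sin(φ) cos(θ), y = ρ sin(φ) sin(θ), z = ρ cos(φ), dV = ρ^2 sin(φ) dρ dφ dθ, with 0 ≤ ρ ≤ 5, 0 ≤ φ ≤ π, 0 ≤ θ ≤ 2π.

The integrand, after substitution and multiplying by the volume element, becomes (48) · ρ^2 sin(φ), so

    ∭_V (∇·F) dV = ∫_0^{2π} ∫_0^{π} ∫_0^{5} (48) · ρ^2 sin(φ) dρ dφ dθ.

Inner (ρ from 0 to 5): 2000sin(φ).
Middle (φ from 0 to π): 4000.
Outer (θ from 0 to 2π): 8000π.

Therefore ∯_{∂V} F · n dS = 8000π.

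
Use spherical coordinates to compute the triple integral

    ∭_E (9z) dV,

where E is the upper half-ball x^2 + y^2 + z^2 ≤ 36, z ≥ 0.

In spherical coordinates, x = ρ sin(φ) cos(θ), y = ρ sin(φ) sin(θ), z = ρ cos(φ), and dV = ρ^2 sin(φ) dρ dφ dθ.

The integrand becomes 9ρ cos(φ), so

    ∭_E (9z) dV = ∫_{0}^{2π} ∫_{0}^{π/2} ∫_{0}^{6} (9ρ cos(φ)) · ρ^2 sin(φ) dρ dφ dθ.

Inner (ρ): 1458sin(2φ).
Middle (φ): 1458.
Outer (θ): 2916π.

Therefore the triple integral equals 2916π.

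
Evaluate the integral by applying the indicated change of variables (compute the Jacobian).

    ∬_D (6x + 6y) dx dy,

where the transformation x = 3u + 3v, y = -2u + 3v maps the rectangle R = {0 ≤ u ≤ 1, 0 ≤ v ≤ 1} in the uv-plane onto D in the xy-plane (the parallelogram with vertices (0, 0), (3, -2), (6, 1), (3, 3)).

Compute the Jacobian determinant of (x, y) with respect to (u, v):

    ∂(x,y)/∂(u,v) = | 3  3 | = (3)(3) - (3)(-2) = 15.
                   | -2  3 |

Its absolute value is |J| = 15 (the area scaling factor).

Substituting x = 3u + 3v, y = -2u + 3v into the integrand,

    6x + 6y → 6u + 36v,

so the integral becomes

    ∬_R (6u + 36v) · |J| du dv = ∫_0^1 ∫_0^1 (90u + 540v) dv du.

Inner (v): 90u + 270.
Outer (u): 315.

Therefore ∬_D (6x + 6y) dx dy = 315.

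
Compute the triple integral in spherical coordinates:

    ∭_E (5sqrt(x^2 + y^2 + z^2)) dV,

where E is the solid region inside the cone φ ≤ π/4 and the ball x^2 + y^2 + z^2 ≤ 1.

In spherical coordinates, x = ρ sin(φ) cos(θ), y = ρ sin(φ) sin(θ), z = ρ cos(φ), and dV = ρ^2 sin(φ) dρ dφ dθ.

The integrand becomes 5ρ, so

    ∭_E (5sqrt(x^2 + y^2 + z^2)) dV = ∫_{0}^{2π} ∫_{0}^{π/4} ∫_{0}^{1} (5ρ) · ρ^2 sin(φ) dρ dφ dθ.

Inner (ρ): 5sin(φ)/4.
Middle (φ): 5/4 - 5sqrt(2)/8.
Outer (θ): 5π (2 - sqrt(2))/4.

Therefore the triple integral equals 5π (2 - sqrt(2))/4.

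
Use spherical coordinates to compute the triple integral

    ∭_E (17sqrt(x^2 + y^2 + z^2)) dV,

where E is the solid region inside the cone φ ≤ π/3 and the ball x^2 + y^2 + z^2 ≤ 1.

In spherical coordinates, x = ρ sin(φ) cos(θ), y = ρ sin(φ) sin(θ), z = ρ cos(φ), and dV = ρ^2 sin(φ) dρ dφ dθ.

The integrand becomes 17ρ, so

    ∭_E (17sqrt(x^2 + y^2 + z^2)) dV = ∫_{0}^{2π} ∫_{0}^{π/3} ∫_{0}^{1} (17ρ) · ρ^2 sin(φ) dρ dφ dθ.

Inner (ρ): 17sin(φ)/4.
Middle (φ): 17/8.
Outer (θ): 17π/4.

Therefore the triple integral equals 17π/4.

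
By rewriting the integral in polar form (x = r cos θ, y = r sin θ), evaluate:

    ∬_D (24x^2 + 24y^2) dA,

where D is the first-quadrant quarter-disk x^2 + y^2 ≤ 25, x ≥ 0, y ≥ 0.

The region D is 0 ≤ r ≤ 5, 0 ≤ θ ≤ π/2 in polar coordinates, where x = r cos(θ), y = r sin(θ), and dA = r dr dθ.

Under the substitution, the integrand becomes 24r^2, so

    ∬_D (24x^2 + 24y^2) dA = ∫_{0}^{π/2} ∫_{0}^{5} (24r^2) · r dr dθ.

Inner integral (in r): ∫_{0}^{5} (24r^2) · r dr = 3750.

Outer integral (in θ): ∫_{0}^{π/2} (3750) dθ = 1875π.

Therefore ∬_D (24x^2 + 24y^2) dA = 1875π.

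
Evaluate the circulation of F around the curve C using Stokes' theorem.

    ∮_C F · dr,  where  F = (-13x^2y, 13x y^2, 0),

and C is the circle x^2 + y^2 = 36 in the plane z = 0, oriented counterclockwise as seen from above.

Let S be the flat disk x^2 + y^2 ≤ 36 in the plane z = 0, with upward unit normal n̂ = ẑ. By Stokes' theorem,

    ∮_C F · dr = ∬_S (∇ × F) · n̂ dS = ∬_D (curl F)_z dA,

where D is the disk x^2 + y^2 ≤ 36.

Compute the curl of F = (-13x^2y, 13x y^2, 0):
    (∇ × F)_x = ∂F_z/∂y - ∂F_y/∂z = 0,
    (∇ × F)_y = ∂F_x/∂z - ∂F_z/∂x = 0,
    (∇ × F)_z = ∂F_y/∂x - ∂F_x/∂y = 13x^2 + 13y^2.

On z = 0, (curl F)_z = 13x^2 + 13y^2.

Convert to polar (x = r cos θ, y = r sin θ, dA = r dr dθ); the integrand becomes 13r^2, so

    ∬_D (curl F)_z dA = ∫_0^{2π} ∫_0^{6} (13r^2) · r dr dθ.

Inner (r from 0 to 6): 4212.
Outer (θ from 0 to 2π): 8424π.

Therefore ∮_C F · dr = 8424π.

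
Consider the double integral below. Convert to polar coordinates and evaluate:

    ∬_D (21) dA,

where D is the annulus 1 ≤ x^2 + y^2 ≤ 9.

The region D is 1 ≤ r ≤ 3, 0 ≤ θ ≤ 2π in polar coordinates, where x = r cos(θ), y = r sin(θ), and dA = r dr dθ.

Under the substitution, the integrand becomes 21, so

    ∬_D (21) dA = ∫_{0}^{2π} ∫_{1}^{3} (21) · r dr dθ.

Inner integral (in r): ∫_{1}^{3} (21) · r dr = 84.

Outer integral (in θ): ∫_{0}^{2π} (84) dθ = 168π.

Therefore ∬_D (21) dA = 168π.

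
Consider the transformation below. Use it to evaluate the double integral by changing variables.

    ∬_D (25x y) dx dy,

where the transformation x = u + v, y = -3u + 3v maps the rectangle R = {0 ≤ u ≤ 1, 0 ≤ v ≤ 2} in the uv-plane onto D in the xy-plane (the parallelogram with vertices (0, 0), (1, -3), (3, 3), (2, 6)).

Compute the Jacobian determinant of (x, y) with respect to (u, v):

    ∂(x,y)/∂(u,v) = | 1  1 | = (1)(3) - (1)(-3) = 6.
                   | -3  3 |

Its absolute value is |J| = 6 (the area scaling factor).

Substituting x = u + v, y = -3u + 3v into the integrand,

    25x y → -75u^2 + 75v^2,

so the integral becomes

    ∬_R (-75u^2 + 75v^2) · |J| du dv = ∫_0^1 ∫_0^2 (-450u^2 + 450v^2) dv du.

Inner (v): 1200 - 900u^2.
Outer (u): 900.

Therefore ∬_D (25x y) dx dy = 900.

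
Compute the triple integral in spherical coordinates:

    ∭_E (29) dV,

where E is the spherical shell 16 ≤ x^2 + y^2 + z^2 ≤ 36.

In spherical coordinates, x = ρ sin(φ) cos(θ), y = ρ sin(φ) sin(θ), z = ρ cos(φ), and dV = ρ^2 sin(φ) dρ dφ dθ.

The integrand becomes 29, so

    ∭_E (29) dV = ∫_{0}^{2π} ∫_{0}^{π} ∫_{4}^{6} (29) · ρ^2 sin(φ) dρ dφ dθ.

Inner (ρ): 4408sin(φ)/3.
Middle (φ): 8816/3.
Outer (θ): 17632π/3.

Therefore the triple integral equals 17632π/3.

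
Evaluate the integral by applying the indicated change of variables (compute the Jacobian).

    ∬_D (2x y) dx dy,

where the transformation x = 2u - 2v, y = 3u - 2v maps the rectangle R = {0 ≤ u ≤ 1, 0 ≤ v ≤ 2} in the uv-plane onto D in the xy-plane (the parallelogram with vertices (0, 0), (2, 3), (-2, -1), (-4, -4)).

Compute the Jacobian determinant of (x, y) with respect to (u, v):

    ∂(x,y)/∂(u,v) = | 2  -2 | = (2)(-2) - (-2)(3) = 2.
                   | 3  -2 |

Its absolute value is |J| = 2 (the area scaling factor).

Substituting x = 2u - 2v, y = 3u - 2v into the integrand,

    2x y → 12u^2 - 20u v + 8v^2,

so the integral becomes

    ∬_R (12u^2 - 20u v + 8v^2) · |J| du dv = ∫_0^1 ∫_0^2 (24u^2 - 40u v + 16v^2) dv du.

Inner (v): 48u^2 - 80u + 128/3.
Outer (u): 56/3.

Therefore ∬_D (2x y) dx dy = 56/3.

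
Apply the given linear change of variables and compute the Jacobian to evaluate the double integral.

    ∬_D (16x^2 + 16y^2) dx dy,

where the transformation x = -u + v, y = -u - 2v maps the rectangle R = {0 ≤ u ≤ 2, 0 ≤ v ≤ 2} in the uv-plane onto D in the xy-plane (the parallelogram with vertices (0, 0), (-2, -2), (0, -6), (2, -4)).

Compute the Jacobian determinant of (x, y) with respect to (u, v):

    ∂(x,y)/∂(u,v) = | -1  1 | = (-1)(-2) - (1)(-1) = 3.
                   | -1  -2 |

Its absolute value is |J| = 3 (the area scaling factor).

Substituting x = -u + v, y = -u - 2v into the integrand,

    16x^2 + 16y^2 → 32u^2 + 32u v + 80v^2,

so the integral becomes

    ∬_R (32u^2 + 32u v + 80v^2) · |J| du dv = ∫_0^2 ∫_0^2 (96u^2 + 96u v + 240v^2) dv du.

Inner (v): 192u^2 + 192u + 640.
Outer (u): 2176.

Therefore ∬_D (16x^2 + 16y^2) dx dy = 2176.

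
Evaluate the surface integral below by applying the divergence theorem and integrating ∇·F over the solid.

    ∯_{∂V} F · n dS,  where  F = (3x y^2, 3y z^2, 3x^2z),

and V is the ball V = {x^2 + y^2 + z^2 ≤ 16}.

By the divergence theorem,

    ∯_{∂V} F · n dS = ∭_V (∇ · F) dV.

Compute the divergence:
    ∇ · F = ∂F_x/∂x + ∂F_y/∂y + ∂F_z/∂z = 3y^2 + 3z^2 + 3x^2 = 3x^2 + 3y^2 + 3z^2.

In spherical coordinates, x = ρ sin(φ) cos(θ), y = ρ sin(φ) sin(θ), z = ρ cos(φ), dV = ρ^2 sin(φ) dρ dφ dθ, with 0 ≤ ρ ≤ 4, 0 ≤ φ ≤ π, 0 ≤ θ ≤ 2π.

The integrand, after substitution and multiplying by the volume element, becomes (3ρ^2) · ρ^2 sin(φ), so

    ∭_V (∇·F) dV = ∫_0^{2π} ∫_0^{π} ∫_0^{4} (3ρ^2) · ρ^2 sin(φ) dρ dφ dθ.

Inner (ρ from 0 to 4): 3072sin(φ)/5.
Middle (φ from 0 to π): 6144/5.
Outer (θ from 0 to 2π): 12288π/5.

Therefore ∯_{∂V} F · n dS = 12288π/5.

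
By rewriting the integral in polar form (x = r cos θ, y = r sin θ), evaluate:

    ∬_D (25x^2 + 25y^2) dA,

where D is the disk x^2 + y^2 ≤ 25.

The region D is 0 ≤ r ≤ 5, 0 ≤ θ ≤ 2π in polar coordinates, where x = r cos(θ), y = r sin(θ), and dA = r dr dθ.

Under the substitution, the integrand becomes 25r^2, so

    ∬_D (25x^2 + 25y^2) dA = ∫_{0}^{2π} ∫_{0}^{5} (25r^2) · r dr dθ.

Inner integral (in r): ∫_{0}^{5} (25r^2) · r dr = 15625/4.

Outer integral (in θ): ∫_{0}^{2π} (15625/4) dθ = 15625π/2.

Therefore ∬_D (25x^2 + 25y^2) dA = 15625π/2.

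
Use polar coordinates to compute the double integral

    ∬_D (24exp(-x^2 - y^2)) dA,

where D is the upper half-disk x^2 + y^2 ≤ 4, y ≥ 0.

The region D is 0 ≤ r ≤ 2, 0 ≤ θ ≤ π in polar coordinates, where x = r cos(θ), y = r sin(θ), and dA = r dr dθ.

Under the substitution, the integrand becomes 24exp(-r^2), so

    ∬_D (24exp(-x^2 - y^2)) dA = ∫_{0}^{π} ∫_{0}^{2} (24exp(-r^2)) · r dr dθ.

Inner integral (in r): ∫_{0}^{2} (24exp(-r^2)) · r dr = 12 - 12exp(-4).

Outer integral (in θ): ∫_{0}^{π} (12 - 12exp(-4)) dθ = -12π exp(-4) + 12π.

Therefore ∬_D (24exp(-x^2 - y^2)) dA = -12π exp(-4) + 12π.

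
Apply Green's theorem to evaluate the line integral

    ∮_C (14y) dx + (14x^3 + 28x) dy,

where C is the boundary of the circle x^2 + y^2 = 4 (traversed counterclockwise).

Green's theorem converts the closed line integral into a double integral over the enclosed region D:

    ∮_C P dx + Q dy = ∬_D (∂Q/∂x - ∂P/∂y) dA.

Here P = 14y, Q = 14x^3 + 28x, so

    ∂Q/∂x = 42x^2 + 28,    ∂P/∂y = 14,
    ∂Q/∂x - ∂P/∂y = 42x^2 + 14.

D is the region x^2 + y^2 ≤ 4. Evaluating the double integral:

In polar coordinates (x = r cos θ, y = r sin θ, dA = r dr dθ) the integrand becomes 42r^2cos(θ)^2 + 14, so

    ∬_D (42x^2 + 14) dA = ∫_0^{2π} ∫_0^{2} (42r^2cos(θ)^2 + 14) · r dr dθ.

Inner (r from 0 to 2): 168cos(θ)^2 + 28.
Outer (θ from 0 to 2π): 224π.

Therefore ∮_C P dx + Q dy = 224π.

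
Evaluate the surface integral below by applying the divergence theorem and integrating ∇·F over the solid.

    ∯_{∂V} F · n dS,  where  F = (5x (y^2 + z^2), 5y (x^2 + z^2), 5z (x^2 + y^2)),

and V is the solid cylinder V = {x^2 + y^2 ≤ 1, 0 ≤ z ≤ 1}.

By the divergence theorem,

    ∯_{∂V} F · n dS = ∭_V (∇ · F) dV.

Compute the divergence:
    ∇ · F = ∂F_x/∂x + ∂F_y/∂y + ∂F_z/∂z = 5y^2 + 5z^2 + 5x^2 + 5z^2 + 5x^2 + 5y^2 = 10x^2 + 10y^2 + 10z^2.

In cylindrical coordinates, x = r cos(θ), y = r sin(θ), z = z, dV = r dr dθ dz, with 0 ≤ r ≤ 1, 0 ≤ θ ≤ 2π, 0 ≤ z ≤ 1.

The integrand, after substitution and multiplying by the volume element, becomes (10r^2 + 10z^2) · r, so

    ∭_V (∇·F) dV = ∫_0^{2π} ∫_0^{1} ∫_0^{1} (10r^2 + 10z^2) · r dz dr dθ.

Inner (z from 0 to 1): 10r (r^2 + 1/3).
Middle (r from 0 to 1): 25/6.
Outer (θ from 0 to 2π): 25π/3.

Therefore ∯_{∂V} F · n dS = 25π/3.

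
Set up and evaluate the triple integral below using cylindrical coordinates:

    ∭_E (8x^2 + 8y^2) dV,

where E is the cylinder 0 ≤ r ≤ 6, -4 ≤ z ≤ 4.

In cylindrical coordinates, x = r cos(θ), y = r sin(θ), z = z, and dV = r dr dθ dz.

The integrand becomes 8r^2, so

    ∭_E (8x^2 + 8y^2) dV = ∫_{0}^{2π} ∫_{0}^{6} ∫_{-4}^{4} (8r^2) · r dz dr dθ.

Inner (z): 64r^3.
Middle (r from 0 to 6): 20736.
Outer (θ): 41472π.

Therefore the triple integral equals 41472π.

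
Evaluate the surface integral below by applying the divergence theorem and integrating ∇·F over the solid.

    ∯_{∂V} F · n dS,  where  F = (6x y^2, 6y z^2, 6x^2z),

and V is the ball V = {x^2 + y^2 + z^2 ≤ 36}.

By the divergence theorem,

    ∯_{∂V} F · n dS = ∭_V (∇ · F) dV.

Compute the divergence:
    ∇ · F = ∂F_x/∂x + ∂F_y/∂y + ∂F_z/∂z = 6y^2 + 6z^2 + 6x^2 = 6x^2 + 6y^2 + 6z^2.

In spherical coordinates, x = ρ sin(φ) cos(θ), y = ρ sin(φ) sin(θ), z = ρ cos(φ), dV = ρ^2 sin(φ) dρ dφ dθ, with 0 ≤ ρ ≤ 6, 0 ≤ φ ≤ π, 0 ≤ θ ≤ 2π.

The integrand, after substitution and multiplying by the volume element, becomes (6ρ^2) · ρ^2 sin(φ), so

    ∭_V (∇·F) dV = ∫_0^{2π} ∫_0^{π} ∫_0^{6} (6ρ^2) · ρ^2 sin(φ) dρ dφ dθ.

Inner (ρ from 0 to 6): 46656sin(φ)/5.
Middle (φ from 0 to π): 93312/5.
Outer (θ from 0 to 2π): 186624π/5.

Therefore ∯_{∂V} F · n dS = 186624π/5.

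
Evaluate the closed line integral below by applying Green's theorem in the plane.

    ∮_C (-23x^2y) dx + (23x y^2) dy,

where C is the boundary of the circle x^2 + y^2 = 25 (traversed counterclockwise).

Green's theorem converts the closed line integral into a double integral over the enclosed region D:

    ∮_C P dx + Q dy = ∬_D (∂Q/∂x - ∂P/∂y) dA.

Here P = -23x^2y, Q = 23x y^2, so

    ∂Q/∂x = 23y^2,    ∂P/∂y = -23x^2,
    ∂Q/∂x - ∂P/∂y = 23x^2 + 23y^2.

D is the region x^2 + y^2 ≤ 25. Evaluating the double integral:

In polar coordinates (x = r cos θ, y = r sin θ, dA = r dr dθ) the integrand becomes 23r^2, so

    ∬_D (23x^2 + 23y^2) dA = ∫_0^{2π} ∫_0^{5} (23r^2) · r dr dθ.

Inner (r from 0 to 5): 14375/4.
Outer (θ from 0 to 2π): 14375π/2.

Therefore ∮_C P dx + Q dy = 14375π/2.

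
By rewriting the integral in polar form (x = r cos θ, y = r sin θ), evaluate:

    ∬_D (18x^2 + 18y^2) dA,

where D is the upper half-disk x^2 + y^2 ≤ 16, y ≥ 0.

The region D is 0 ≤ r ≤ 4, 0 ≤ θ ≤ π in polar coordinates, where x = r cos(θ), y = r sin(θ), and dA = r dr dθ.

Under the substitution, the integrand becomes 18r^2, so

    ∬_D (18x^2 + 18y^2) dA = ∫_{0}^{π} ∫_{0}^{4} (18r^2) · r dr dθ.

Inner integral (in r): ∫_{0}^{4} (18r^2) · r dr = 1152.

Outer integral (in θ): ∫_{0}^{π} (1152) dθ = 1152π.

Therefore ∬_D (18x^2 + 18y^2) dA = 1152π.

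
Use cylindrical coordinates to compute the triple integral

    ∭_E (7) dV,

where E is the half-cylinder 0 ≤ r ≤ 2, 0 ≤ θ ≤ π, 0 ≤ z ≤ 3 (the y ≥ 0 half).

In cylindrical coordinates, x = r cos(θ), y = r sin(θ), z = z, and dV = r dr dθ dz.

The integrand becomes 7, so

    ∭_E (7) dV = ∫_{0}^{π} ∫_{0}^{2} ∫_{0}^{3} (7) · r dz dr dθ.

Inner (z): 21r.
Middle (r from 0 to 2): 42.
Outer (θ): 42π.

Therefore the triple integral equals 42π.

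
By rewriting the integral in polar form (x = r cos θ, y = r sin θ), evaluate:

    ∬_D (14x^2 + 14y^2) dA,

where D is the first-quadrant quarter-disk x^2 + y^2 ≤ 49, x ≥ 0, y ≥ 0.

The region D is 0 ≤ r ≤ 7, 0 ≤ θ ≤ π/2 in polar coordinates, where x = r cos(θ), y = r sin(θ), and dA = r dr dθ.

Under the substitution, the integrand becomes 14r^2, so

    ∬_D (14x^2 + 14y^2) dA = ∫_{0}^{π/2} ∫_{0}^{7} (14r^2) · r dr dθ.

Inner integral (in r): ∫_{0}^{7} (14r^2) · r dr = 16807/2.

Outer integral (in θ): ∫_{0}^{π/2} (16807/2) dθ = 16807π/4.

Therefore ∬_D (14x^2 + 14y^2) dA = 16807π/4.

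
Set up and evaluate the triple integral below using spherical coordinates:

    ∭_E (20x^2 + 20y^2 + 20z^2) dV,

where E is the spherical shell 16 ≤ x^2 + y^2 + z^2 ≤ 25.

In spherical coordinates, x = ρ sin(φ) cos(θ), y = ρ sin(φ) sin(θ), z = ρ cos(φ), and dV = ρ^2 sin(φ) dρ dφ dθ.

The integrand becomes 20ρ^2, so

    ∭_E (20x^2 + 20y^2 + 20z^2) dV = ∫_{0}^{2π} ∫_{0}^{π} ∫_{4}^{5} (20ρ^2) · ρ^2 sin(φ) dρ dφ dθ.

Inner (ρ): 8404sin(φ).
Middle (φ): 16808.
Outer (θ): 33616π.

Therefore the triple integral equals 33616π.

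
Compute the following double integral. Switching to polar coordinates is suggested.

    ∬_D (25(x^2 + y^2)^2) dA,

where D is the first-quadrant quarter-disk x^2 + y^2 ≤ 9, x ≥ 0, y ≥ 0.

The region D is 0 ≤ r ≤ 3, 0 ≤ θ ≤ π/2 in polar coordinates, where x = r cos(θ), y = r sin(θ), and dA = r dr dθ.

Under the substitution, the integrand becomes 25r^4, so

    ∬_D (25(x^2 + y^2)^2) dA = ∫_{0}^{π/2} ∫_{0}^{3} (25r^4) · r dr dθ.

Inner integral (in r): ∫_{0}^{3} (25r^4) · r dr = 6075/2.

Outer integral (in θ): ∫_{0}^{π/2} (6075/2) dθ = 6075π/4.

Therefore ∬_D (25(x^2 + y^2)^2) dA = 6075π/4.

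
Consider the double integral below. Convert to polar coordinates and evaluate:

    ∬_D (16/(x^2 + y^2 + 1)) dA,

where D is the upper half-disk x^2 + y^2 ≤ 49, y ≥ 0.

The region D is 0 ≤ r ≤ 7, 0 ≤ θ ≤ π in polar coordinates, where x = r cos(θ), y = r sin(θ), and dA = r dr dθ.

Under the substitution, the integrand becomes 16/(r^2 + 1), so

    ∬_D (16/(x^2 + y^2 + 1)) dA = ∫_{0}^{π} ∫_{0}^{7} (16/(r^2 + 1)) · r dr dθ.

Inner integral (in r): ∫_{0}^{7} (16/(r^2 + 1)) · r dr = log(39062500000000).

Outer integral (in θ): ∫_{0}^{π} (log(39062500000000)) dθ = log(39062500000000^π).

Therefore ∬_D (16/(x^2 + y^2 + 1)) dA = log(39062500000000^π).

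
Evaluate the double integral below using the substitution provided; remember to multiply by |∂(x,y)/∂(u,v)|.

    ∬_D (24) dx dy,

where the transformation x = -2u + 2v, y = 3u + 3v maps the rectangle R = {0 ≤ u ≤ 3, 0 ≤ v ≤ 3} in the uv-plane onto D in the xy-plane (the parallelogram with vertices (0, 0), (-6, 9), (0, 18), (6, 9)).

Compute the Jacobian determinant of (x, y) with respect to (u, v):

    ∂(x,y)/∂(u,v) = | -2  2 | = (-2)(3) - (2)(3) = -12.
                   | 3  3 |

Its absolute value is |J| = 12 (the area scaling factor).

Substituting x = -2u + 2v, y = 3u + 3v into the integrand,

    24 → 24,

so the integral becomes

    ∬_R (24) · |J| du dv = ∫_0^3 ∫_0^3 (288) dv du.

Inner (v): 864.
Outer (u): 2592.

Therefore ∬_D (24) dx dy = 2592.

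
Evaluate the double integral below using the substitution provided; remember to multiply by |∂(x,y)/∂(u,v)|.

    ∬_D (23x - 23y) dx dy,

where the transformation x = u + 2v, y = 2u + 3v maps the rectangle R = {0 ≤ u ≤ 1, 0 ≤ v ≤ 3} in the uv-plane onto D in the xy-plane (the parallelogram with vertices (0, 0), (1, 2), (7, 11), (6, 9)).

Compute the Jacobian determinant of (x, y) with respect to (u, v):

    ∂(x,y)/∂(u,v) = | 1  2 | = (1)(3) - (2)(2) = -1.
                   | 2  3 |

Its absolute value is |J| = 1 (the area scaling factor).

Substituting x = u + 2v, y = 2u + 3v into the integrand,

    23x - 23y → -23u - 23v,

so the integral becomes

    ∬_R (-23u - 23v) · |J| du dv = ∫_0^1 ∫_0^3 (-23u - 23v) dv du.

Inner (v): -69u - 207/2.
Outer (u): -138.

Therefore ∬_D (23x - 23y) dx dy = -138.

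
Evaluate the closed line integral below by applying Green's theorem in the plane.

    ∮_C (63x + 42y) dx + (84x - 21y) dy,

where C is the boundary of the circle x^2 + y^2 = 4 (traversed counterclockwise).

Green's theorem converts the closed line integral into a double integral over the enclosed region D:

    ∮_C P dx + Q dy = ∬_D (∂Q/∂x - ∂P/∂y) dA.

Here P = 63x + 42y, Q = 84x - 21y, so

    ∂Q/∂x = 84,    ∂P/∂y = 42,
    ∂Q/∂x - ∂P/∂y = 42.

D is the region x^2 + y^2 ≤ 4. Evaluating the double integral:

In polar coordinates (x = r cos θ, y = r sin θ, dA = r dr dθ) the integrand becomes 42, so

    ∬_D (42) dA = ∫_0^{2π} ∫_0^{2} (42) · r dr dθ.

Inner (r from 0 to 2): 84.
Outer (θ from 0 to 2π): 168π.

Therefore ∮_C P dx + Q dy = 168π.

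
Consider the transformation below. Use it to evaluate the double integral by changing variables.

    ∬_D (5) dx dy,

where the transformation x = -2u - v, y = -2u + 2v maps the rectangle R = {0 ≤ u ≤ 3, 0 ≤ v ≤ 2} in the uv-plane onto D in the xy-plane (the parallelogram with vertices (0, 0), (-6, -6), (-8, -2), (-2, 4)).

Compute the Jacobian determinant of (x, y) with respect to (u, v):

    ∂(x,y)/∂(u,v) = | -2  -1 | = (-2)(2) - (-1)(-2) = -6.
                   | -2  2 |

Its absolute value is |J| = 6 (the area scaling factor).

Substituting x = -2u - v, y = -2u + 2v into the integrand,

    5 → 5,

so the integral becomes

    ∬_R (5) · |J| du dv = ∫_0^3 ∫_0^2 (30) dv du.

Inner (v): 60.
Outer (u): 180.

Therefore ∬_D (5) dx dy = 180.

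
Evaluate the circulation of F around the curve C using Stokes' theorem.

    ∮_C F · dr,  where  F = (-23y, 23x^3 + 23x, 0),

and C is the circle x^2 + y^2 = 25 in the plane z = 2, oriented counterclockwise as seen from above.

Let S be the flat disk x^2 + y^2 ≤ 25 in the plane z = 2, with upward unit normal n̂ = ẑ. By Stokes' theorem,

    ∮_C F · dr = ∬_S (∇ × F) · n̂ dS = ∬_D (curl F)_z dA,

where D is the disk x^2 + y^2 ≤ 25.

Compute the curl of F = (-23y, 23x^3 + 23x, 0):
    (∇ × F)_x = ∂F_z/∂y - ∂F_y/∂z = 0,
    (∇ × F)_y = ∂F_x/∂z - ∂F_z/∂x = 0,
    (∇ × F)_z = ∂F_y/∂x - ∂F_x/∂y = 69x^2 + 46.

On z = 2, (curl F)_z = 69x^2 + 46.

Convert to polar (x = r cos θ, y = r sin θ, dA = r dr dθ); the integrand becomes 69r^2cos(θ)^2 + 46, so

    ∬_D (curl F)_z dA = ∫_0^{2π} ∫_0^{5} (69r^2cos(θ)^2 + 46) · r dr dθ.

Inner (r from 0 to 5): 43125cos(θ)^2/4 + 575.
Outer (θ from 0 to 2π): 47725π/4.

Therefore ∮_C F · dr = 47725π/4.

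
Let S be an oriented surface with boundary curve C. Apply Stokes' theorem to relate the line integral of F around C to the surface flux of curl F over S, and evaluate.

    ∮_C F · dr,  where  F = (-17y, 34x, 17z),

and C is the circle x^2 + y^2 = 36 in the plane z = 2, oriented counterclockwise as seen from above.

Let S be the flat disk x^2 + y^2 ≤ 36 in the plane z = 2, with upward unit normal n̂ = ẑ. By Stokes' theorem,

    ∮_C F · dr = ∬_S (∇ × F) · n̂ dS = ∬_D (curl F)_z dA,

where D is the disk x^2 + y^2 ≤ 36.

Compute the curl of F = (-17y, 34x, 17z):
    (∇ × F)_x = ∂F_z/∂y - ∂F_y/∂z = 0,
    (∇ × F)_y = ∂F_x/∂z - ∂F_z/∂x = 0,
    (∇ × F)_z = ∂F_y/∂x - ∂F_x/∂y = 51.

On z = 2, (curl F)_z = 51.

Convert to polar (x = r cos θ, y = r sin θ, dA = r dr dθ); the integrand becomes 51, so

    ∬_D (curl F)_z dA = ∫_0^{2π} ∫_0^{6} (51) · r dr dθ.

Inner (r from 0 to 6): 918.
Outer (θ from 0 to 2π): 1836π.

Therefore ∮_C F · dr = 1836π.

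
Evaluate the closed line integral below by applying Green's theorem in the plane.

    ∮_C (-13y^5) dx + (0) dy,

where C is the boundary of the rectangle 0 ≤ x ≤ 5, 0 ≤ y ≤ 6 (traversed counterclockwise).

Green's theorem converts the closed line integral into a double integral over the enclosed region D:

    ∮_C P dx + Q dy = ∬_D (∂Q/∂x - ∂P/∂y) dA.

Here P = -13y^5, Q = 0, so

    ∂Q/∂x = 0,    ∂P/∂y = -65y^4,
    ∂Q/∂x - ∂P/∂y = 65y^4.

D is the region 0 ≤ x ≤ 5, 0 ≤ y ≤ 6. Evaluating the double integral:

    ∬_D (65y^4) dA = ∫_0^{5} ∫_0^{6} (65y^4) dy dx.

Inner (y from 0 to 6): 101088.
Outer (x from 0 to 5): 505440.

Therefore ∮_C P dx + Q dy = 505440.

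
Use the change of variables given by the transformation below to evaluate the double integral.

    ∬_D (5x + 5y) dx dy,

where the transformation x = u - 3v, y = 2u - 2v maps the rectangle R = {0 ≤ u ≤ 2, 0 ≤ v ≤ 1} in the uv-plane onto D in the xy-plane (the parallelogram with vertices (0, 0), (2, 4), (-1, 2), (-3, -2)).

Compute the Jacobian determinant of (x, y) with respect to (u, v):

    ∂(x,y)/∂(u,v) = | 1  -3 | = (1)(-2) - (-3)(2) = 4.
                   | 2  -2 |

Its absolute value is |J| = 4 (the area scaling factor).

Substituting x = u - 3v, y = 2u - 2v into the integrand,

    5x + 5y → 15u - 25v,

so the integral becomes

    ∬_R (15u - 25v) · |J| du dv = ∫_0^2 ∫_0^1 (60u - 100v) dv du.

Inner (v): 60u - 50.
Outer (u): 20.

Therefore ∬_D (5x + 5y) dx dy = 20.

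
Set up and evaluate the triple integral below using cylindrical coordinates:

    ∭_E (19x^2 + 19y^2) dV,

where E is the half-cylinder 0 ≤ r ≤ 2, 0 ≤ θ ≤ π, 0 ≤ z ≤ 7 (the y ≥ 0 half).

In cylindrical coordinates, x = r cos(θ), y = r sin(θ), z = z, and dV = r dr dθ dz.

The integrand becomes 19r^2, so

    ∭_E (19x^2 + 19y^2) dV = ∫_{0}^{π} ∫_{0}^{2} ∫_{0}^{7} (19r^2) · r dz dr dθ.

Inner (z): 133r^3.
Middle (r from 0 to 2): 532.
Outer (θ): 532π.

Therefore the triple integral equals 532π.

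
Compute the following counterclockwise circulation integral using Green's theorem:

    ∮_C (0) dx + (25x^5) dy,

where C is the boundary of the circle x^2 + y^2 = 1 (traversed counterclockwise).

Green's theorem converts the closed line integral into a double integral over the enclosed region D:

    ∮_C P dx + Q dy = ∬_D (∂Q/∂x - ∂P/∂y) dA.

Here P = 0, Q = 25x^5, so

    ∂Q/∂x = 125x^4,    ∂P/∂y = 0,
    ∂Q/∂x - ∂P/∂y = 125x^4.

D is the region x^2 + y^2 ≤ 1. Evaluating the double integral:

In polar coordinates (x = r cos θ, y = r sin θ, dA = r dr dθ) the integrand becomes 125r^4cos(θ)^4, so

    ∬_D (125x^4) dA = ∫_0^{2π} ∫_0^{1} (125r^4cos(θ)^4) · r dr dθ.

Inner (r from 0 to 1): 125cos(θ)^4/6.
Outer (θ from 0 to 2π): 125π/8.

Therefore ∮_C P dx + Q dy = 125π/8.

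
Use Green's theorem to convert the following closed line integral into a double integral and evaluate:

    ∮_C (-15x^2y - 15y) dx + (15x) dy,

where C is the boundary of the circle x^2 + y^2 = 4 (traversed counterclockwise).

Green's theorem converts the closed line integral into a double integral over the enclosed region D:

    ∮_C P dx + Q dy = ∬_D (∂Q/∂x - ∂P/∂y) dA.

Here P = -15x^2y - 15y, Q = 15x, so

    ∂Q/∂x = 15,    ∂P/∂y = -15x^2 - 15,
    ∂Q/∂x - ∂P/∂y = 15x^2 + 30.

D is the region x^2 + y^2 ≤ 4. Evaluating the double integral:

In polar coordinates (x = r cos θ, y = r sin θ, dA = r dr dθ) the integrand becomes 15r^2cos(θ)^2 + 30, so

    ∬_D (15x^2 + 30) dA = ∫_0^{2π} ∫_0^{2} (15r^2cos(θ)^2 + 30) · r dr dθ.

Inner (r from 0 to 2): 60cos(θ)^2 + 60.
Outer (θ from 0 to 2π): 180π.

Therefore ∮_C P dx + Q dy = 180π.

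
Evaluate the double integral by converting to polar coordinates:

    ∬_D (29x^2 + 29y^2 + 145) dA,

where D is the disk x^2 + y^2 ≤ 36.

The region D is 0 ≤ r ≤ 6, 0 ≤ θ ≤ 2π in polar coordinates, where x = r cos(θ), y = r sin(θ), and dA = r dr dθ.

Under the substitution, the integrand becomes 29r^2 + 145, so

    ∬_D (29x^2 + 29y^2 + 145) dA = ∫_{0}^{2π} ∫_{0}^{6} (29r^2 + 145) · r dr dθ.

Inner integral (in r): ∫_{0}^{6} (29r^2 + 145) · r dr = 12006.

Outer integral (in θ): ∫_{0}^{2π} (12006) dθ = 24012π.

Therefore ∬_D (29x^2 + 29y^2 + 145) dA = 24012π.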